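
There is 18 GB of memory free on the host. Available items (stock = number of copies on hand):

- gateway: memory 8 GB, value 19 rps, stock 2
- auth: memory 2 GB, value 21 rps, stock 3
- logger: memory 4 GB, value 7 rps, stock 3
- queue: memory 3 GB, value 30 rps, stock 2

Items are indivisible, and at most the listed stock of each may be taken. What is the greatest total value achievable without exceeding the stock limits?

130 rps

Best selections within memory 18 and stock limits:
- 3×auth + 1×logger + 2×queue: memory 16, value 130
- 3×auth + 2×queue: memory 12, value 123
- 1×gateway + 2×auth + 2×queue: memory 18, value 121
Best: 130 rps.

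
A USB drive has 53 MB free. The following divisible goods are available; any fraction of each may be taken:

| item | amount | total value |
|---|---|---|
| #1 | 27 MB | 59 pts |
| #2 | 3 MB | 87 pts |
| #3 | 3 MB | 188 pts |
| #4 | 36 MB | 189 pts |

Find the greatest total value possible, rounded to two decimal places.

488.04

Take in order of value per unit:
- #3 (188/3 per unit): all 3 → value 188, running total 188.00
- #2 (87/3 per unit): all 3 → value 87, running total 275.00
- #4 (189/36 per unit): all 36 → value 189, running total 464.00
- #1 (59/27 per unit): 11 of 27 → value 11×59/27 = 24.0370, running total 488.04
Total 488.04.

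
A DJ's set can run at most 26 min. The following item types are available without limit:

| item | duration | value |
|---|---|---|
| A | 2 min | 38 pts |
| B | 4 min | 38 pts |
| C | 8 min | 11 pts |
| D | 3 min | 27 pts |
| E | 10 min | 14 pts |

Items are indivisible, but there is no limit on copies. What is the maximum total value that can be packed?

494 pts

Best value-per-unit is A at 38/2, and filling with it alone uses duration 13×2=26. No mix of the others beats 13×38 = 494.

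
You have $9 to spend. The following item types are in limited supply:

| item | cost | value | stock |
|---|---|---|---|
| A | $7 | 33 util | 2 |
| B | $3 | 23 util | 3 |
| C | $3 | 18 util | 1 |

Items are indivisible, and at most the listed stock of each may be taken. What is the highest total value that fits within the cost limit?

Best selections within cost 9 and stock limits:
- 3×B: cost 9, value 69
- 2×B + 1×C: cost 9, value 64
- 2×B: cost 6, value 46
- 1×B + 1×C: cost 6, value 41
Best: 69 util.

69 util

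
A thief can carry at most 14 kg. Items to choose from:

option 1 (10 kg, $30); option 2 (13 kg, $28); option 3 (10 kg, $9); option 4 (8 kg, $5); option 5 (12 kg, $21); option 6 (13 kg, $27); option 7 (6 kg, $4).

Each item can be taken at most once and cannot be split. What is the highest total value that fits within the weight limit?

$30

Check high-value combinations within 14 kg:
- option 1: weight 10, value 30
- option 2: weight 13, value 28
- option 6: weight 13, value 27
- option 5: weight 12, value 21
- option 3: weight 10, value 9
Best: $30.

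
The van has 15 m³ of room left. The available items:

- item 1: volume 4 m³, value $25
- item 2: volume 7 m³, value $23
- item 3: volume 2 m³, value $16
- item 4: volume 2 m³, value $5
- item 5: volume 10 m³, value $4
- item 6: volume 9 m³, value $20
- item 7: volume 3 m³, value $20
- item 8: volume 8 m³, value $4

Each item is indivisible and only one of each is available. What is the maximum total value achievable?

$69

Check high-value combinations within 15 m³:
- item 1+item 2+item 3+item 4: volume 4+7+2+2=15, value 25+23+16+5=69
- item 1+item 2+item 7: volume 4+7+3=14, value 25+23+20=68
- item 1+item 3+item 4+item 7: volume 4+2+2+3=11, value 25+16+5+20=66
- item 1+item 2+item 3: volume 4+7+2=13, value 25+23+16=64
Best: $69.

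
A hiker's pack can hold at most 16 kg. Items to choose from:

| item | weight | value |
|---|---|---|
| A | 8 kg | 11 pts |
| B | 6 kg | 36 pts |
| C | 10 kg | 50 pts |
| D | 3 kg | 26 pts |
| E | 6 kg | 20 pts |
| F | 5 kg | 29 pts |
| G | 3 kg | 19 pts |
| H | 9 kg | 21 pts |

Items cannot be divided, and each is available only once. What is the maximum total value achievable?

95 pts

This is a 0/1 knapsack; check combinations near the capacity.
- C+D+G: weight 10+3+3=16, value 50+26+19=95
- B+D+F: weight 6+3+5=14, value 36+26+29=91
- B+C: weight 6+10=16, value 36+50=86
- B+F+G: weight 6+5+3=14, value 36+29+19=84
Best: 95 pts.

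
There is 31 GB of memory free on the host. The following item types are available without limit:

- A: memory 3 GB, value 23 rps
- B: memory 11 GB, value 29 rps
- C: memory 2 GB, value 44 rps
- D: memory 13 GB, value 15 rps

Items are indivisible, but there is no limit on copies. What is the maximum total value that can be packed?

660 rps

Best value-per-unit is C at 44/2, and filling with it alone uses memory 15×2=30. No mix of the others beats 15×44 = 660.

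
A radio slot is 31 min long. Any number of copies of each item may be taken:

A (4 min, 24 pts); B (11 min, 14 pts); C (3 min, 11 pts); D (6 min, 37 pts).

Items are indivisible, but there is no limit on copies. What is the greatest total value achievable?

185 pts

Best value-per-unit is D at 37/6, and filling with it alone uses duration 5×6=30. No mix of the others beats 5×37 = 185.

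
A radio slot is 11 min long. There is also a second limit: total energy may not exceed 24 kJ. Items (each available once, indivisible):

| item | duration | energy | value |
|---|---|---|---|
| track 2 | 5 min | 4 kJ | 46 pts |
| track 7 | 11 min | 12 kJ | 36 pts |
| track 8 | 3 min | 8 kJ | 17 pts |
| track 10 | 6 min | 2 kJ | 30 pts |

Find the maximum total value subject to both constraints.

76 pts

Feasible sets respecting both limits:
- track 2+track 10: duration 11, energy 6, value 76
- track 2+track 8: duration 8, energy 12, value 63
- track 8+track 10: duration 9, energy 10, value 47
Best: 76 pts.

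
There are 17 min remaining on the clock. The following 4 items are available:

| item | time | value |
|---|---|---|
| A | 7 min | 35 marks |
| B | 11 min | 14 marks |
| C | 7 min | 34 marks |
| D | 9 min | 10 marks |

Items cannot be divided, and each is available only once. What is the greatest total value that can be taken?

Check high-value combinations within 17 min:
- A+C: time 7+7=14, value 35+34=69
- A+D: time 7+9=16, value 35+10=45
- C+D: time 7+9=16, value 34+10=44
- A: time 7, value 35
Best: 69 marks.

69 marks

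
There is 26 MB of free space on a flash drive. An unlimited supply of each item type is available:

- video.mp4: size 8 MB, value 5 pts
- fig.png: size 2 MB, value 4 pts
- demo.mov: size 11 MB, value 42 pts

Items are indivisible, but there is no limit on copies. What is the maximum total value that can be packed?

Best value-per-unit is demo.mov at 42/11; filling with it alone gives 2×42 = 84.
Optimal mix: 2×fig.png + 2×demo.mov → size 26, value 92.

92 pts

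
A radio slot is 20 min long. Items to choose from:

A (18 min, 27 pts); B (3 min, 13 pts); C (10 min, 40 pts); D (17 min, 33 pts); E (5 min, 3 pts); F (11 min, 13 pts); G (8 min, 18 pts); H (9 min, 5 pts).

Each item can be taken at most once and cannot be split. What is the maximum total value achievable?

Check high-value combinations within 20 min:
- C+G: duration 10+8=18, value 40+18=58
- B+C+E: duration 3+10+5=18, value 13+40+3=56
- B+C: duration 3+10=13, value 13+40=53
- B+D: duration 3+17=20, value 13+33=46
- C+H: duration 10+9=19, value 40+5=45
Best: 58 pts.

58 pts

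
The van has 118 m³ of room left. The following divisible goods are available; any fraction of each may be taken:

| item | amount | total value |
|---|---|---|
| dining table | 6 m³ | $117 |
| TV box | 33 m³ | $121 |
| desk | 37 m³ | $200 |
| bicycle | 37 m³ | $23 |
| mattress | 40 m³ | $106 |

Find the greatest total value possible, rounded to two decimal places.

Take in order of value per unit:
- dining table (117/6 per unit): all 6 → value 117, running total 117.00
- desk (200/37 per unit): all 37 → value 200, running total 317.00
- TV box (121/33 per unit): all 33 → value 121, running total 438.00
- mattress (106/40 per unit): all 40 → value 106, running total 544.00
- bicycle (23/37 per unit): 2 of 37 → value 2×23/37 = 1.2432, running total 545.24
Total 545.24.

545.24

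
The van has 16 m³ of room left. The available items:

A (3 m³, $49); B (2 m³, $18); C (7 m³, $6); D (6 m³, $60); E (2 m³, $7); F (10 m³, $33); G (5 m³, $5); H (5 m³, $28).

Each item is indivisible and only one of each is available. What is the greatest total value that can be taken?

$155

Check high-value combinations within 16 m³:
- A+B+D+H: volume 3+2+6+5=16, value 49+18+60+28=155
- A+D+E+H: volume 3+6+2+5=16, value 49+60+7+28=144
- A+D+H: volume 3+6+5=14, value 49+60+28=137
Best: $155.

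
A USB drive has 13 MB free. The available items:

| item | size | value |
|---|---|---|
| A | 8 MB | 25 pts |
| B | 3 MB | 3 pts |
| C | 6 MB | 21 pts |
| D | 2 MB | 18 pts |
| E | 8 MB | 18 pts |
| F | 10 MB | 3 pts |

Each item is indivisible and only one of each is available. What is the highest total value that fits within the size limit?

Check high-value combinations within 13 MB:
- A+B+D: size 8+3+2=13, value 25+3+18=46
- A+D: size 8+2=10, value 25+18=43
- B+C+D: size 3+6+2=11, value 3+21+18=42
Best: 46 pts.

46 pts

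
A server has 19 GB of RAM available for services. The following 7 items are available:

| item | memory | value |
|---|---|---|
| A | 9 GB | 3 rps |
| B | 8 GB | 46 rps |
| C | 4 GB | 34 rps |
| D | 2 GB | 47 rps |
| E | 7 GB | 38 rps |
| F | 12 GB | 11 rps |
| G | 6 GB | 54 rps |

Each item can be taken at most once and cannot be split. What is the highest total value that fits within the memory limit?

173 rps

Check high-value combinations within 19 GB:
- C+D+E+G: memory 4+2+7+6=19, value 34+47+38+54=173
- B+D+G: memory 8+2+6=16, value 46+47+54=147
- D+E+G: memory 2+7+6=15, value 47+38+54=139
Best: 173 rps.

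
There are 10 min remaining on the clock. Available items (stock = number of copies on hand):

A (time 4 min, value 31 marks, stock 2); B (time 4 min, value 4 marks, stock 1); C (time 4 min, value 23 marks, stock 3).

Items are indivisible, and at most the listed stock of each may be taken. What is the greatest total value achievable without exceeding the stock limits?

62 marks

Top feasible selections:
- 2×A: time 8, value 62
- 1×A + 1×C: time 8, value 54
- 2×C: time 8, value 46
Best: 62 marks.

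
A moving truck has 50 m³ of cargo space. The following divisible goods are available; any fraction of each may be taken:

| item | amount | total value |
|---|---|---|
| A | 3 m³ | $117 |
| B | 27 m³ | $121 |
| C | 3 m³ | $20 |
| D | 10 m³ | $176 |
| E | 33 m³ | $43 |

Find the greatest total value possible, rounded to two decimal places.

443.12

Take in order of value per unit:
- A (117/3 per unit): all 3 → value 117, running total 117.00
- D (176/10 per unit): all 10 → value 176, running total 293.00
- C (20/3 per unit): all 3 → value 20, running total 313.00
- B (121/27 per unit): all 27 → value 121, running total 434.00
- E (43/33 per unit): 7 of 33 → value 7×43/33 = 9.1212, running total 443.12
Total 443.12.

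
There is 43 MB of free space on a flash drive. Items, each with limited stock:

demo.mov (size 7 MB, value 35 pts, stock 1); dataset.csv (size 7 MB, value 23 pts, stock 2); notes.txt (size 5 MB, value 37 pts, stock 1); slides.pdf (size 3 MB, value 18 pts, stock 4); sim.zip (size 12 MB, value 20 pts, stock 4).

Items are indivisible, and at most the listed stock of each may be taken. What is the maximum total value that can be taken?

Top feasible selections:
- 1×demo.mov + 2×dataset.csv + 1×notes.txt + 4×slides.pdf: size 38, value 190
- 1×demo.mov + 1×dataset.csv + 1×notes.txt + 4×slides.pdf + 1×sim.zip: size 43, value 187
- 2×dataset.csv + 1×notes.txt + 4×slides.pdf + 1×sim.zip: size 43, value 175
Best: 190 pts.

190 pts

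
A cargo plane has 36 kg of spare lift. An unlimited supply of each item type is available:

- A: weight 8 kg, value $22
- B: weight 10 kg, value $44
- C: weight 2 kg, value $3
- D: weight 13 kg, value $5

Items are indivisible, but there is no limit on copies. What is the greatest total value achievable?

$141

Best value-per-unit is B at 44/10; filling with it alone gives 3×44 = 132.
Optimal mix: 3×B + 3×C → weight 36, value 141.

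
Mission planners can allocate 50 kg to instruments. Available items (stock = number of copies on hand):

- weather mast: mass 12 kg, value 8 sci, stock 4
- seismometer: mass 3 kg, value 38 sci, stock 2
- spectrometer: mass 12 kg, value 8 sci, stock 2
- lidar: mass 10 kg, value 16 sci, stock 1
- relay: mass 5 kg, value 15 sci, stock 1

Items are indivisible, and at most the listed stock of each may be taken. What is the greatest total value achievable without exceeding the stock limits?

123 sci

Top feasible selections:
- 2×seismometer + 2×spectrometer + 1×lidar + 1×relay: mass 45, value 123
- 1×weather mast + 2×seismometer + 1×spectrometer + 1×lidar + 1×relay: mass 45, value 123
- 2×weather mast + 2×seismometer + 1×lidar + 1×relay: mass 45, value 123
Best: 123 sci.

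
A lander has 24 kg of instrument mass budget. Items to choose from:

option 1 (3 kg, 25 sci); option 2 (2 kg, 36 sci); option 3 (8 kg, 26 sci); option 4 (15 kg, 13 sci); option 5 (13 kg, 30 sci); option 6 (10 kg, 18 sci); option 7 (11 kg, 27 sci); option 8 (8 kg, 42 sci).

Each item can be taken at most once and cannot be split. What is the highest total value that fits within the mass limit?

Check high-value combinations within 24 kg:
- option 1+option 2+option 7+option 8: mass 3+2+11+8=24, value 25+36+27+42=130
- option 1+option 2+option 3+option 8: mass 3+2+8+8=21, value 25+36+26+42=129
- option 1+option 2+option 6+option 8: mass 3+2+10+8=23, value 25+36+18+42=121
Best: 130 sci.

130 sci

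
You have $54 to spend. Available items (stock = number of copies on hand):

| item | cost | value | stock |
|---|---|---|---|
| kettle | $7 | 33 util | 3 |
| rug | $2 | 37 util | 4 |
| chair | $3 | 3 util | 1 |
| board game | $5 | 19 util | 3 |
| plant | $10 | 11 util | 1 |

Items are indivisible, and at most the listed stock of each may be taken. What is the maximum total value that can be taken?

315 util

Top feasible selections:
- 3×kettle + 4×rug + 3×board game + 1×plant: cost 54, value 315
- 3×kettle + 4×rug + 1×chair + 3×board game: cost 47, value 307
- 3×kettle + 4×rug + 3×board game: cost 44, value 304
Best: 315 util.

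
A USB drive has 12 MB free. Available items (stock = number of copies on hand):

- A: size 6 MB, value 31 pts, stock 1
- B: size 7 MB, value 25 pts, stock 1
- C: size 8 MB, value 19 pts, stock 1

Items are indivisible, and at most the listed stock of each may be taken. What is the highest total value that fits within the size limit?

31 pts

Top feasible selections:
- 1×A: size 6, value 31
- 1×B: size 7, value 25
- 1×C: size 8, value 19
Best: 31 pts.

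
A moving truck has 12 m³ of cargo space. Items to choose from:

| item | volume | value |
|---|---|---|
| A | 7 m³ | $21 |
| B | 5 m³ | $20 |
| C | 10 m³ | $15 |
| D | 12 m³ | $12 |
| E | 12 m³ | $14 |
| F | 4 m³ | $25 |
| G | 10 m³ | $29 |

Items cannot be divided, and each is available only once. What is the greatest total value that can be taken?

Check high-value combinations within 12 m³:
- A+F: volume 7+4=11, value 21+25=46
- B+F: volume 5+4=9, value 20+25=45
- A+B: volume 7+5=12, value 21+20=41
- G: volume 10, value 29
Best: $46.

$46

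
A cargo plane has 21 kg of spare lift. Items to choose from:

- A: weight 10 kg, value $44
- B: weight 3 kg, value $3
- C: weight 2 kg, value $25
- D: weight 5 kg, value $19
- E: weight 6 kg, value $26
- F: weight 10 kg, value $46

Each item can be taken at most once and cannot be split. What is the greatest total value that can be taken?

$100

Check high-value combinations within 21 kg:
- B+C+E+F: weight 3+2+6+10=21, value 3+25+26+46=100
- A+B+C+E: weight 10+3+2+6=21, value 44+3+25+26=98
- C+E+F: weight 2+6+10=18, value 25+26+46=97
- A+C+E: weight 10+2+6=18, value 44+25+26=95
Best: $100.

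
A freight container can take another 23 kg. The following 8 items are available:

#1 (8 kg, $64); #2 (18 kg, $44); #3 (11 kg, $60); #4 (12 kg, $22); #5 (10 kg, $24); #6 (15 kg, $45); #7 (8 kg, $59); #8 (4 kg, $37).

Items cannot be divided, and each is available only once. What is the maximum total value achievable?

Check high-value combinations within 23 kg:
- #1+#3+#8: weight 8+11+4=23, value 64+60+37=161
- #1+#7+#8: weight 8+8+4=20, value 64+59+37=160
- #3+#7+#8: weight 11+8+4=23, value 60+59+37=156
- #1+#5+#8: weight 8+10+4=22, value 64+24+37=125
Best: $161.

$161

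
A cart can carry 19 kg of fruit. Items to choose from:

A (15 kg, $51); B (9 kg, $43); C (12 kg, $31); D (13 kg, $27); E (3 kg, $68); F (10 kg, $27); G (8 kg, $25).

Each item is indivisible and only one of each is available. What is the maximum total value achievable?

$119

Check high-value combinations within 19 kg:
- A+E: weight 15+3=18, value 51+68=119
- B+E: weight 9+3=12, value 43+68=111
- C+E: weight 12+3=15, value 31+68=99
Best: $119.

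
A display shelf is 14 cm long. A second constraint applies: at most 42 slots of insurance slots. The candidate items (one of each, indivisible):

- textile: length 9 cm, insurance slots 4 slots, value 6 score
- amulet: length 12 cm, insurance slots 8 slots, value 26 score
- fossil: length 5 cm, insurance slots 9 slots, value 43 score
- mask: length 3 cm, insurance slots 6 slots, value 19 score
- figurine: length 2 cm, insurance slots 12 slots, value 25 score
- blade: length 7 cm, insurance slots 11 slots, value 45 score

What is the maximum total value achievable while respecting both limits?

Feasible sets respecting both limits:
- fossil+figurine+blade: length 14, insurance slots 32, value 113
- mask+figurine+blade: length 12, insurance slots 29, value 89
- fossil+blade: length 12, insurance slots 20, value 88
- fossil+mask+figurine: length 10, insurance slots 27, value 87
Best: 113 score.

113 score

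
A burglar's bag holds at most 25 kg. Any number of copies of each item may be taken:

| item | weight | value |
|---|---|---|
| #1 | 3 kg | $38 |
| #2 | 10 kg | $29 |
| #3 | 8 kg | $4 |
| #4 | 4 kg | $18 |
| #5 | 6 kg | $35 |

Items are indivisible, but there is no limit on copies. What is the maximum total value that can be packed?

$304

Best value-per-unit is #1 at 38/3, and filling with it alone uses weight 8×3=24. No mix of the others beats 8×38 = 304.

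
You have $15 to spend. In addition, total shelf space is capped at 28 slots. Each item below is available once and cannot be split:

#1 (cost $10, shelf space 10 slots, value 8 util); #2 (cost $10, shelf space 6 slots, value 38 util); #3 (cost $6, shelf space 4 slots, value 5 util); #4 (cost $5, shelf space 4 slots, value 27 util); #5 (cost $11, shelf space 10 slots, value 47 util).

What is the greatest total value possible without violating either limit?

Feasible sets respecting both limits:
- #2+#4: cost 15, shelf space 10, value 65
- #5: cost 11, shelf space 10, value 47
- #2: cost 10, shelf space 6, value 38
Best: 65 util.

65 util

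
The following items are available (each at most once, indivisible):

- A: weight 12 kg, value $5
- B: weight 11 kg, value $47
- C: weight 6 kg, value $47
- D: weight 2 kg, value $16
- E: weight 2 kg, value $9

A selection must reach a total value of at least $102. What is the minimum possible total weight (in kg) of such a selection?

19

Subsets with value ≥ 102, sorted by total weight:
- B+C+D: weight 19, value 110
- B+C+E: weight 19, value 103
Minimum weight: 19 kg.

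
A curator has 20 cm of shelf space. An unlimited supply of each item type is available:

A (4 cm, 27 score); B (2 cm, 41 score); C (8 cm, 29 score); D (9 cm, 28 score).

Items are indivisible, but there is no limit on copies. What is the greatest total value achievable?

Best value-per-unit is B at 41/2, and filling with it alone uses length 10×2=20. No mix of the others beats 10×41 = 410.

410 score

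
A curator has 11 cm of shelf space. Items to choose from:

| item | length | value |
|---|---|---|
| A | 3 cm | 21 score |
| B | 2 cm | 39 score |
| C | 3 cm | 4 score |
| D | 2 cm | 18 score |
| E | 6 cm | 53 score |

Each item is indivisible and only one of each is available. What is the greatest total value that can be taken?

113 score

Check high-value combinations within 11 cm:
- A+B+E: length 3+2+6=11, value 21+39+53=113
- B+D+E: length 2+2+6=10, value 39+18+53=110
- B+C+E: length 2+3+6=11, value 39+4+53=96
- B+E: length 2+6=8, value 39+53=92
Best: 113 score.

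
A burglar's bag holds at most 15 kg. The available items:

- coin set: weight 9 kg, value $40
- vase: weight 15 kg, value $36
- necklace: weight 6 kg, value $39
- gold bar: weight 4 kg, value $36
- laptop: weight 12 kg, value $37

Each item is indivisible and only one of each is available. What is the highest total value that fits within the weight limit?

This is a 0/1 knapsack; check combinations near the capacity.
- coin set+necklace: weight 9+6=15, value 40+39=79
- coin set+gold bar: weight 9+4=13, value 40+36=76
- necklace+gold bar: weight 6+4=10, value 39+36=75
- coin set: weight 9, value 40
- necklace: weight 6, value 39
Best: $79.

$79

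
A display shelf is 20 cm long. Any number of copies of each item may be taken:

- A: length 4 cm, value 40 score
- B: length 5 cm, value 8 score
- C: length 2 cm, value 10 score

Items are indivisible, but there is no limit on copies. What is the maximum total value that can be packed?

Best value-per-unit is A at 40/4, and filling with it alone uses length 5×4=20. No mix of the others beats 5×40 = 200.

200 score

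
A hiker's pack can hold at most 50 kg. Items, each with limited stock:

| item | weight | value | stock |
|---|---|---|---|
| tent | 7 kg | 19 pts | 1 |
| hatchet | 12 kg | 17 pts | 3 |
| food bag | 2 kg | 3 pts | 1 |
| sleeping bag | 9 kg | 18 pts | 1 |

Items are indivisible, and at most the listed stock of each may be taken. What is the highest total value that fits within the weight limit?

Top feasible selections:
- 1×tent + 2×hatchet + 1×food bag + 1×sleeping bag: weight 42, value 74
- 1×tent + 3×hatchet + 1×food bag: weight 45, value 73
Best: 74 pts.

74 pts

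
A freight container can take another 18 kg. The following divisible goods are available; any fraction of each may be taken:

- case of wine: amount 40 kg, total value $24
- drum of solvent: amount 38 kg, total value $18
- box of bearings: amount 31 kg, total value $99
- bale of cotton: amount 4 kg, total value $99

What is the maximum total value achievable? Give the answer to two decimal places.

143.71

Take in order of value per unit:
- bale of cotton (99/4 per unit): all 4 → value 99, running total 99.00
- box of bearings (99/31 per unit): 14 of 31 → value 14×99/31 = 44.7097, running total 143.71
Total 143.71.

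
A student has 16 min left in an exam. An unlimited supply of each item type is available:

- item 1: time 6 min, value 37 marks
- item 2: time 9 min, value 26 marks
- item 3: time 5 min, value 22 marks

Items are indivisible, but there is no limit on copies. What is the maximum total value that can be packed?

Best value-per-unit is item 1 at 37/6; filling with it alone gives 2×37 = 74.
Optimal mix: 1×item 1 + 2×item 3 → time 16, value 81.

81 marks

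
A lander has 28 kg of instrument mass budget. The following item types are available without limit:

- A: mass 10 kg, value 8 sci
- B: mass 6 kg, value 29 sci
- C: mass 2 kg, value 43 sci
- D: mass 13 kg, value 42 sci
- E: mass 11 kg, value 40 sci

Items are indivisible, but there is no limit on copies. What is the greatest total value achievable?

602 sci

Best value-per-unit is C at 43/2, and filling with it alone uses mass 14×2=28. No mix of the others beats 14×43 = 602.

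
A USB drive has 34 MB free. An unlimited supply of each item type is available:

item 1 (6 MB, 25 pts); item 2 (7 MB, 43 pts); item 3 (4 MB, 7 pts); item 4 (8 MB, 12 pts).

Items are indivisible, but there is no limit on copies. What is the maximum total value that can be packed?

Best value-per-unit is item 2 at 43/7; filling with it alone gives 4×43 = 172.
Optimal mix: 1×item 1 + 4×item 2 → size 34, value 197.

197 pts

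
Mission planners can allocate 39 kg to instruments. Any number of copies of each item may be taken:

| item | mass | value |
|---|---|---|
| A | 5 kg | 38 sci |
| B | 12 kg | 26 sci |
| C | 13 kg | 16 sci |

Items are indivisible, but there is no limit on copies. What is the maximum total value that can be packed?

266 sci

Best value-per-unit is A at 38/5, and filling with it alone uses mass 7×5=35. No mix of the others beats 7×38 = 266.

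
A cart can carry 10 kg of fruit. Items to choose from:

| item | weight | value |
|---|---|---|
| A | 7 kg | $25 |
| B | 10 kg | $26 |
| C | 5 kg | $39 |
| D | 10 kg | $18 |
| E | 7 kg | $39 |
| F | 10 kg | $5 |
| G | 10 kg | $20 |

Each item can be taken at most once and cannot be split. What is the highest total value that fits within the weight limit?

$39

Check high-value combinations within 10 kg:
- C: weight 5, value 39
- E: weight 7, value 39
- B: weight 10, value 26
- A: weight 7, value 25
Best: $39.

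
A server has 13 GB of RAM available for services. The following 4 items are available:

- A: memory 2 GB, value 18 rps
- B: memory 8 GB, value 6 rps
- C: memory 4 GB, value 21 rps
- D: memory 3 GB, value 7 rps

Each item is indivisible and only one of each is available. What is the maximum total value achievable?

46 rps

This is a 0/1 knapsack; check combinations near the capacity.
- A+C+D: memory 2+4+3=9, value 18+21+7=46
- A+C: memory 2+4=6, value 18+21=39
- A+B+D: memory 2+8+3=13, value 18+6+7=31
- C+D: memory 4+3=7, value 21+7=28
Best: 46 rps.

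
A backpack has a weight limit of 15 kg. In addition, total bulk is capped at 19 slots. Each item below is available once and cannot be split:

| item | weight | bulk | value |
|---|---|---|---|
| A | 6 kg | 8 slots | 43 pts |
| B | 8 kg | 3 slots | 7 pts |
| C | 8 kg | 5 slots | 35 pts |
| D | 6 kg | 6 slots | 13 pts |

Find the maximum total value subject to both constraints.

78 pts

Feasible sets respecting both limits:
- A+C: weight 14, bulk 13, value 78
- A+D: weight 12, bulk 14, value 56
- A+B: weight 14, bulk 11, value 50
Best: 78 pts.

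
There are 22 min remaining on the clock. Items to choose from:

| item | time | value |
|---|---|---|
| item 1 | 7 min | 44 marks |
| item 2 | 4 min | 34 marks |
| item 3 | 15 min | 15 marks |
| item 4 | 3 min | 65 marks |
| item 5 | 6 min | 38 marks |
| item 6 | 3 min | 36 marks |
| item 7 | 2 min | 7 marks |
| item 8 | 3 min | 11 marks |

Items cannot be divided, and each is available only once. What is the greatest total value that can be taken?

197 marks

This is a 0/1 knapsack; check combinations near the capacity.
- item 1+item 2+item 4+item 6+item 7+item 8: time 7+4+3+3+2+3=22, value 44+34+65+36+7+11=197
- item 1+item 4+item 5+item 6+item 8: time 7+3+6+3+3=22, value 44+65+38+36+11=194
- item 2+item 4+item 5+item 6+item 7+item 8: time 4+3+6+3+2+3=21, value 34+65+38+36+7+11=191
- item 1+item 2+item 4+item 6+item 8: time 7+4+3+3+3=20, value 44+34+65+36+11=190
Best: 197 marks.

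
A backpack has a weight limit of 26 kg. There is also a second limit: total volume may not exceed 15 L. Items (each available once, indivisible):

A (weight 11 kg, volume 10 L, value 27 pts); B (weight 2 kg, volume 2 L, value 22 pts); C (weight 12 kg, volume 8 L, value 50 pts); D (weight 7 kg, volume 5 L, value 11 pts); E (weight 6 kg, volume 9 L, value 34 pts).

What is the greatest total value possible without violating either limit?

Feasible sets respecting both limits:
- B+C+D: weight 21, volume 15, value 83
- B+C: weight 14, volume 10, value 72
- C+D: weight 19, volume 13, value 61
- B+E: weight 8, volume 11, value 56
Best: 83 pts.

83 pts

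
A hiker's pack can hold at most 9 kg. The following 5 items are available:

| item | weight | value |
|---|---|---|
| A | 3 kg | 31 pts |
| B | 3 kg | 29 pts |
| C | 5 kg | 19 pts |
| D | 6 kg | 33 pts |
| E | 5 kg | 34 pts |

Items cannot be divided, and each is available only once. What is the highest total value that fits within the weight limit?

This is a 0/1 knapsack; check combinations near the capacity.
- A+E: weight 3+5=8, value 31+34=65
- A+D: weight 3+6=9, value 31+33=64
- B+E: weight 3+5=8, value 29+34=63
- B+D: weight 3+6=9, value 29+33=62
- A+B: weight 3+3=6, value 31+29=60
Best: 65 pts.

65 pts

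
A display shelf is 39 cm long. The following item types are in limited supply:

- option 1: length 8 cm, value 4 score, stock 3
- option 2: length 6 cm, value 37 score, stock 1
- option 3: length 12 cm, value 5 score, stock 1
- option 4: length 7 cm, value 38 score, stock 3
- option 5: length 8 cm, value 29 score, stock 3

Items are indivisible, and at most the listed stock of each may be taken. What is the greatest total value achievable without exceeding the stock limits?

Best selections within length 39 and stock limits:
- 1×option 2 + 3×option 4 + 1×option 5: length 35, value 180
- 3×option 4 + 2×option 5: length 37, value 172
- 1×option 2 + 2×option 4 + 2×option 5: length 36, value 171
Best: 180 score.

180 score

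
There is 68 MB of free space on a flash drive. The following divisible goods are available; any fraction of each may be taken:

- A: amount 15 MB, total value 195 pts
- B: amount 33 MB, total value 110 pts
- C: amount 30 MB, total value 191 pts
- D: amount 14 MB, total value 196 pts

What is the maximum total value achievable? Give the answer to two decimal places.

Take in order of value per unit:
- D (196/14 per unit): all 14 → value 196, running total 196.00
- A (195/15 per unit): all 15 → value 195, running total 391.00
- C (191/30 per unit): all 30 → value 191, running total 582.00
- B (110/33 per unit): 9 of 33 → value 9×110/33 = 30.0000, running total 612.00
Total 612.00.

612.00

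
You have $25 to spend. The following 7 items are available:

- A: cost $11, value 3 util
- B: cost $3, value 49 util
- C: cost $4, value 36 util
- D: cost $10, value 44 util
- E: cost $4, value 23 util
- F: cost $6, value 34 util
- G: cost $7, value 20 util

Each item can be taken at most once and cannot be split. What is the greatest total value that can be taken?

Check high-value combinations within $25:
- B+C+D+F: cost 3+4+10+6=23, value 49+36+44+34=163
- B+C+E+F+G: cost 3+4+4+6+7=24, value 49+36+23+34+20=162
- B+C+D+E: cost 3+4+10+4=21, value 49+36+44+23=152
Best: 163 util.

163 util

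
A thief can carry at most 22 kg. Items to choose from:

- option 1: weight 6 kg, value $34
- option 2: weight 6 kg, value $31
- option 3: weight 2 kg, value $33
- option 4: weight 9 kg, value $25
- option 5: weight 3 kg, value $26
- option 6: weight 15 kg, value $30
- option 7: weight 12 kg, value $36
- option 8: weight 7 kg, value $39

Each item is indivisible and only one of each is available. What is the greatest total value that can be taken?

Check high-value combinations within 22 kg:
- option 1+option 2+option 3+option 8: weight 6+6+2+7=21, value 34+31+33+39=137
- option 1+option 3+option 5+option 8: weight 6+2+3+7=18, value 34+33+26+39=132
- option 1+option 2+option 5+option 8: weight 6+6+3+7=22, value 34+31+26+39=130
- option 2+option 3+option 5+option 8: weight 6+2+3+7=18, value 31+33+26+39=129
- option 1+option 2+option 3+option 5: weight 6+6+2+3=17, value 34+31+33+26=124
Best: $137.

$137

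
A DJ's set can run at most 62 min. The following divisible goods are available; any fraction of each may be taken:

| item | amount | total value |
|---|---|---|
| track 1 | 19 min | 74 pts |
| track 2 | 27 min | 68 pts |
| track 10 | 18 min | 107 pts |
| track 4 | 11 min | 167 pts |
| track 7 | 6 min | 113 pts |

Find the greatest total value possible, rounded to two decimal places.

481.15

Take in order of value per unit:
- track 7 (113/6 per unit): all 6 → value 113, running total 113.00
- track 4 (167/11 per unit): all 11 → value 167, running total 280.00
- track 10 (107/18 per unit): all 18 → value 107, running total 387.00
- track 1 (74/19 per unit): all 19 → value 74, running total 461.00
- track 2 (68/27 per unit): 8 of 27 → value 8×68/27 = 20.1481, running total 481.15
Total 481.15.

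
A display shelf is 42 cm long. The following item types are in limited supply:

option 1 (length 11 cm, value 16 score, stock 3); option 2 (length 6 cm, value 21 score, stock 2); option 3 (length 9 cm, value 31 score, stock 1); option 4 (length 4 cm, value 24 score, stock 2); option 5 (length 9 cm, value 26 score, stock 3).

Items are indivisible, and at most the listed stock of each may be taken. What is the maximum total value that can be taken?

152 score

Top feasible selections:
- 1×option 2 + 1×option 3 + 2×option 4 + 2×option 5: length 41, value 152
- 2×option 2 + 1×option 3 + 2×option 4 + 1×option 5: length 38, value 147
- 1×option 2 + 2×option 4 + 3×option 5: length 41, value 147
- 2×option 2 + 2×option 4 + 2×option 5: length 38, value 142
Best: 152 score.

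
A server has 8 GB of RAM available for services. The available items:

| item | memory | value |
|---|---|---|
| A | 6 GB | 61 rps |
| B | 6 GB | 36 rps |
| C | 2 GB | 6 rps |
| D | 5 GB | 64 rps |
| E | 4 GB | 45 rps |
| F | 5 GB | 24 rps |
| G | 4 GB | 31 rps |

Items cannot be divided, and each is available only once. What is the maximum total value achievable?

Check high-value combinations within 8 GB:
- E+G: memory 4+4=8, value 45+31=76
- C+D: memory 2+5=7, value 6+64=70
- A+C: memory 6+2=8, value 61+6=67
- D: memory 5, value 64
Best: 76 rps.

76 rps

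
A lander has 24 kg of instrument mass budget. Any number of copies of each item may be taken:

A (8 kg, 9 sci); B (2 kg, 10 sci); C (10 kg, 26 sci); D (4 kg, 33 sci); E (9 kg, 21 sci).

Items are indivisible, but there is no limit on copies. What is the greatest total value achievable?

198 sci

Best value-per-unit is D at 33/4, and filling with it alone uses mass 6×4=24. No mix of the others beats 6×33 = 198.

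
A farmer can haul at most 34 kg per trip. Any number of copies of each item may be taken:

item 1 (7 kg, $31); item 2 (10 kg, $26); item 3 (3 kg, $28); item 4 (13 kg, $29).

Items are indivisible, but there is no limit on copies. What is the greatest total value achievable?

Best value-per-unit is item 3 at 28/3, and filling with it alone uses weight 11×3=33. No mix of the others beats 11×28 = 308.

$308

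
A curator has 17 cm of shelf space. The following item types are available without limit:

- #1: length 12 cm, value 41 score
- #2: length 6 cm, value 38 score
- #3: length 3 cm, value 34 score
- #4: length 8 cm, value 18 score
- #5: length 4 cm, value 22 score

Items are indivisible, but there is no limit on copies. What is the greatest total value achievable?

Best value-per-unit is #3 at 34/3, and filling with it alone uses length 5×3=15. No mix of the others beats 5×34 = 170.

170 score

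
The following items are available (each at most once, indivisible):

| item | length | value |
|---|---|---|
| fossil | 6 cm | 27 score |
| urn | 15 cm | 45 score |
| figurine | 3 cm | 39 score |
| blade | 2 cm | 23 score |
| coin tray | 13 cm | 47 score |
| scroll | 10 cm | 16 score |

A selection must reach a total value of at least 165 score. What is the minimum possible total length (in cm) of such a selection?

39

Subsets with value ≥ 165, sorted by total length:
- fossil+urn+figurine+blade+coin tray: length 39, value 181
- urn+figurine+blade+coin tray+scroll: length 43, value 170
Minimum length: 39 cm.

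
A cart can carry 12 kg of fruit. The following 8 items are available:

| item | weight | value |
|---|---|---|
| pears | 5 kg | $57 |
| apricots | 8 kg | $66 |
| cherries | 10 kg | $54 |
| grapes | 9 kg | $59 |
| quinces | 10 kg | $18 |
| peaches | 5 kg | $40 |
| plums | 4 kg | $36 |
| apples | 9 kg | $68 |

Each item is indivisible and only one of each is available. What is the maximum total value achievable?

Check high-value combinations within 12 kg:
- apricots+plums: weight 8+4=12, value 66+36=102
- pears+peaches: weight 5+5=10, value 57+40=97
- pears+plums: weight 5+4=9, value 57+36=93
- peaches+plums: weight 5+4=9, value 40+36=76
Best: $102.

$102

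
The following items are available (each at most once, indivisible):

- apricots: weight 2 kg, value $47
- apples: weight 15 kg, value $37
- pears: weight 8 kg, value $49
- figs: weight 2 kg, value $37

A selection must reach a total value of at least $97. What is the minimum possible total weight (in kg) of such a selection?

12

Subsets with value ≥ 97, sorted by total weight:
- apricots+pears+figs: weight 12, value 133
- apricots+apples+figs: weight 19, value 121
- apricots+apples+pears: weight 25, value 133
Minimum weight: 12 kg.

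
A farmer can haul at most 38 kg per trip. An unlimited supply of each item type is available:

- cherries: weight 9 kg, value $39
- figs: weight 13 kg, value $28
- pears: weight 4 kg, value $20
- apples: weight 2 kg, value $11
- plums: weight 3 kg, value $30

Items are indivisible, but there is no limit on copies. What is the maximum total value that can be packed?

$371

Best value-per-unit is plums at 30/3; filling with it alone gives 12×30 = 360.
Optimal mix: 1×apples + 12×plums → weight 38, value 371.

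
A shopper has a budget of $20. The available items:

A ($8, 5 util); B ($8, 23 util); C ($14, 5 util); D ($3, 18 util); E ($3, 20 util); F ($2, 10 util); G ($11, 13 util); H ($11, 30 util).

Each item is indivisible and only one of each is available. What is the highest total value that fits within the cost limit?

This is a 0/1 knapsack; check combinations near the capacity.
- D+E+F+H: cost 3+3+2+11=19, value 18+20+10+30=78
- B+D+E+F: cost 8+3+3+2=16, value 23+18+20+10=71
- D+E+H: cost 3+3+11=17, value 18+20+30=68
- B+D+E: cost 8+3+3=14, value 23+18+20=61
- D+E+F+G: cost 3+3+2+11=19, value 18+20+10+13=61
Best: 78 util.

78 util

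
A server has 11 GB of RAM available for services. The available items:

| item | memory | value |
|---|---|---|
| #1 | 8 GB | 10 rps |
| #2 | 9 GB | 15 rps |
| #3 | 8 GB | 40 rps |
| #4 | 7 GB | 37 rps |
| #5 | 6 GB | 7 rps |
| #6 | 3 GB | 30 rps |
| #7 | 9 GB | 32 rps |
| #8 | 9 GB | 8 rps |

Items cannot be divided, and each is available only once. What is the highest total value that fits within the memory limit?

70 rps

Check high-value combinations within 11 GB:
- #3+#6: memory 8+3=11, value 40+30=70
- #4+#6: memory 7+3=10, value 37+30=67
- #3: memory 8, value 40
- #1+#6: memory 8+3=11, value 10+30=40
- #4: memory 7, value 37
Best: 70 rps.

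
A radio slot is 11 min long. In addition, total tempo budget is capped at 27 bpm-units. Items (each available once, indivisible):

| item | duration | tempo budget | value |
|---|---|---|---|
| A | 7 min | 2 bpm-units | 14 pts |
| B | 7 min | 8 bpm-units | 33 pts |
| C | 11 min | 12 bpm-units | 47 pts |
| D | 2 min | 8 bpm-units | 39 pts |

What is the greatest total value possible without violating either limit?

72 pts

Feasible sets respecting both limits:
- B+D: duration 9, tempo budget 16, value 72
- A+D: duration 9, tempo budget 10, value 53
- C: duration 11, tempo budget 12, value 47
- D: duration 2, tempo budget 8, value 39
Best: 72 pts.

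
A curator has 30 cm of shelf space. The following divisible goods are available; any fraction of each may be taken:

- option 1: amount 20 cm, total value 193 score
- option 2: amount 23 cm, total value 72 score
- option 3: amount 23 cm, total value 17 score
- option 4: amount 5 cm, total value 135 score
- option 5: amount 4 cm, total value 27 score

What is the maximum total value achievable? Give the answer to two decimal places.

Take in order of value per unit:
- option 4 (135/5 per unit): all 5 → value 135, running total 135.00
- option 1 (193/20 per unit): all 20 → value 193, running total 328.00
- option 5 (27/4 per unit): all 4 → value 27, running total 355.00
- option 2 (72/23 per unit): 1 of 23 → value 1×72/23 = 3.1304, running total 358.13
Total 358.13.

358.13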